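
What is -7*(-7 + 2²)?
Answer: 21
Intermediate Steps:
-7*(-7 + 2²) = -7*(-7 + 4) = -7*(-3) = 21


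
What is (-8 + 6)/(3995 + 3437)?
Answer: -1/3716 ≈ -0.00026911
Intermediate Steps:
(-8 + 6)/(3995 + 3437) = -2/7432 = (1/7432)*(-2) = -1/3716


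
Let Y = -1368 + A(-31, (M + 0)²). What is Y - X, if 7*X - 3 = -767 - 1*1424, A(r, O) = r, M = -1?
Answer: -7605/7 ≈ -1086.4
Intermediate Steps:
Y = -1399 (Y = -1368 - 31 = -1399)
X = -2188/7 (X = 3/7 + (-767 - 1*1424)/7 = 3/7 + (-767 - 1424)/7 = 3/7 + (⅐)*(-2191) = 3/7 - 313 = -2188/7 ≈ -312.57)
Y - X = -1399 - 1*(-2188/7) = -1399 + 2188/7 = -7605/7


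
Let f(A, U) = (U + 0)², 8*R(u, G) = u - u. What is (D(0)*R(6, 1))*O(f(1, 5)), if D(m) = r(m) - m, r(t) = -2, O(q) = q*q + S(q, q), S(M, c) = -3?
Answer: 0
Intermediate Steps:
R(u, G) = 0 (R(u, G) = (u - u)/8 = (⅛)*0 = 0)
f(A, U) = U²
O(q) = -3 + q² (O(q) = q*q - 3 = q² - 3 = -3 + q²)
D(m) = -2 - m
(D(0)*R(6, 1))*O(f(1, 5)) = ((-2 - 1*0)*0)*(-3 + (5²)²) = ((-2 + 0)*0)*(-3 + 25²) = (-2*0)*(-3 + 625) = 0*622 = 0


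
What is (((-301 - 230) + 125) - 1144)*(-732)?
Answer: 1134600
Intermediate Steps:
(((-301 - 230) + 125) - 1144)*(-732) = ((-531 + 125) - 1144)*(-732) = (-406 - 1144)*(-732) = -1550*(-732) = 1134600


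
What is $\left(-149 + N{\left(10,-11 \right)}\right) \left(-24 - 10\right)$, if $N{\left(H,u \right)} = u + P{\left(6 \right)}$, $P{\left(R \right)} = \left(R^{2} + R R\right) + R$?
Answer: $2788$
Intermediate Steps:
$P{\left(R \right)} = R + 2 R^{2}$ ($P{\left(R \right)} = \left(R^{2} + R^{2}\right) + R = 2 R^{2} + R = R + 2 R^{2}$)
$N{\left(H,u \right)} = 78 + u$ ($N{\left(H,u \right)} = u + 6 \left(1 + 2 \cdot 6\right) = u + 6 \left(1 + 12\right) = u + 6 \cdot 13 = u + 78 = 78 + u$)
$\left(-149 + N{\left(10,-11 \right)}\right) \left(-24 - 10\right) = \left(-149 + \left(78 - 11\right)\right) \left(-24 - 10\right) = \left(-149 + 67\right) \left(-24 - 10\right) = \left(-82\right) \left(-34\right) = 2788$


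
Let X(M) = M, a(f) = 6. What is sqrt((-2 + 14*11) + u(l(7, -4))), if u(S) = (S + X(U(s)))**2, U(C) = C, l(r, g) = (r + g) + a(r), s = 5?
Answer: 2*sqrt(87) ≈ 18.655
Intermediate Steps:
l(r, g) = 6 + g + r (l(r, g) = (r + g) + 6 = (g + r) + 6 = 6 + g + r)
u(S) = (5 + S)**2 (u(S) = (S + 5)**2 = (5 + S)**2)
sqrt((-2 + 14*11) + u(l(7, -4))) = sqrt((-2 + 14*11) + (5 + (6 - 4 + 7))**2) = sqrt((-2 + 154) + (5 + 9)**2) = sqrt(152 + 14**2) = sqrt(152 + 196) = sqrt(348) = 2*sqrt(87)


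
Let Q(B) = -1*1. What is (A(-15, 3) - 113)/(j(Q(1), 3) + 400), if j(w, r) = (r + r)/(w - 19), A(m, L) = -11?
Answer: -1240/3997 ≈ -0.31023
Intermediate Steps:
Q(B) = -1
j(w, r) = 2*r/(-19 + w) (j(w, r) = (2*r)/(-19 + w) = 2*r/(-19 + w))
(A(-15, 3) - 113)/(j(Q(1), 3) + 400) = (-11 - 113)/(2*3/(-19 - 1) + 400) = -124/(2*3/(-20) + 400) = -124/(2*3*(-1/20) + 400) = -124/(-3/10 + 400) = -124/3997/10 = -124*10/3997 = -1240/3997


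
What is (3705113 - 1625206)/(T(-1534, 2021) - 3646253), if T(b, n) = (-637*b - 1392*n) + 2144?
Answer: -2079907/5480183 ≈ -0.37953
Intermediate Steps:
T(b, n) = 2144 - 1392*n - 637*b (T(b, n) = (-1392*n - 637*b) + 2144 = 2144 - 1392*n - 637*b)
(3705113 - 1625206)/(T(-1534, 2021) - 3646253) = (3705113 - 1625206)/((2144 - 1392*2021 - 637*(-1534)) - 3646253) = 2079907/((2144 - 2813232 + 977158) - 3646253) = 2079907/(-1833930 - 3646253) = 2079907/(-5480183) = 2079907*(-1/5480183) = -2079907/5480183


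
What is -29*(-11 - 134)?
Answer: 4205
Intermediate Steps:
-29*(-11 - 134) = -29*(-145) = 4205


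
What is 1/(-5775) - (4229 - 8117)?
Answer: 22453199/5775 ≈ 3888.0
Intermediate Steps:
1/(-5775) - (4229 - 8117) = -1/5775 - 1*(-3888) = -1/5775 + 3888 = 22453199/5775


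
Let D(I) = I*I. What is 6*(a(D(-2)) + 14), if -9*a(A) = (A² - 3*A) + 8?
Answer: 76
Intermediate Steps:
D(I) = I²
a(A) = -8/9 - A²/9 + A/3 (a(A) = -((A² - 3*A) + 8)/9 = -(8 + A² - 3*A)/9 = -8/9 - A²/9 + A/3)
6*(a(D(-2)) + 14) = 6*((-8/9 - ((-2)²)²/9 + (⅓)*(-2)²) + 14) = 6*((-8/9 - ⅑*4² + (⅓)*4) + 14) = 6*((-8/9 - ⅑*16 + 4/3) + 14) = 6*((-8/9 - 16/9 + 4/3) + 14) = 6*(-4/3 + 14) = 6*(38/3) = 76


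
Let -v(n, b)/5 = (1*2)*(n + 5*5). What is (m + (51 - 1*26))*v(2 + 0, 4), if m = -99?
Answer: 19980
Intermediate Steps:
v(n, b) = -250 - 10*n (v(n, b) = -5*1*2*(n + 5*5) = -10*(n + 25) = -10*(25 + n) = -5*(50 + 2*n) = -250 - 10*n)
(m + (51 - 1*26))*v(2 + 0, 4) = (-99 + (51 - 1*26))*(-250 - 10*(2 + 0)) = (-99 + (51 - 26))*(-250 - 10*2) = (-99 + 25)*(-250 - 20) = -74*(-270) = 19980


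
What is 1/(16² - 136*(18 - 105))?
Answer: 1/12088 ≈ 8.2727e-5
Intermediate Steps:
1/(16² - 136*(18 - 105)) = 1/(256 - 136*(-87)) = 1/(256 + 11832) = 1/12088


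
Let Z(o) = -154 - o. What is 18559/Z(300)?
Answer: -18559/454 ≈ -40.879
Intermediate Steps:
18559/Z(300) = 18559/(-154 - 1*300) = 18559/(-154 - 300) = 18559/(-454) = 18559*(-1/454) = -18559/454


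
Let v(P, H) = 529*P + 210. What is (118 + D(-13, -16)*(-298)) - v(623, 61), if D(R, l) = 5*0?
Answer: -329659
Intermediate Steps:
D(R, l) = 0
v(P, H) = 210 + 529*P
(118 + D(-13, -16)*(-298)) - v(623, 61) = (118 + 0*(-298)) - (210 + 529*623) = (118 + 0) - (210 + 329567) = 118 - 1*329777 = 118 - 329777 = -329659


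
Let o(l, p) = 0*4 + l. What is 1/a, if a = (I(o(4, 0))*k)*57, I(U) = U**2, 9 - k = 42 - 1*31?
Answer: -1/1824 ≈ -0.00054825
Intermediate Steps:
k = -2 (k = 9 - (42 - 1*31) = 9 - (42 - 31) = 9 - 1*11 = 9 - 11 = -2)
o(l, p) = l (o(l, p) = 0 + l = l)
a = -1824 (a = (4**2*(-2))*57 = (16*(-2))*57 = -32*57 = -1824)
1/a = 1/(-1824) = -1/1824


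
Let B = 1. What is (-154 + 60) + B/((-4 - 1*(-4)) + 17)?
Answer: -1597/17 ≈ -93.941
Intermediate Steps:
(-154 + 60) + B/((-4 - 1*(-4)) + 17) = (-154 + 60) + 1/((-4 - 1*(-4)) + 17) = -94 + 1/((-4 + 4) + 17) = -94 + 1/(0 + 17) = -94 + 1/17 = -1597/17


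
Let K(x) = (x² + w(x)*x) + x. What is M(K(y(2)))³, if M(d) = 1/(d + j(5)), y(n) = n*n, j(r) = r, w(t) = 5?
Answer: 1/91125 ≈ 1.0974e-5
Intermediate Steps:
y(n) = n²
K(x) = x² + 6*x (K(x) = (x² + 5*x) + x = x² + 6*x)
M(d) = 1/(5 + d) (M(d) = 1/(d + 5) = 1/(5 + d))
M(K(y(2)))³ = (1/(5 + 2²*(6 + 2²)))³ = (1/(5 + 4*(6 + 4)))³ = (1/(5 + 4*10))³ = (1/(5 + 40))³ = (1/45)³ = 1/91125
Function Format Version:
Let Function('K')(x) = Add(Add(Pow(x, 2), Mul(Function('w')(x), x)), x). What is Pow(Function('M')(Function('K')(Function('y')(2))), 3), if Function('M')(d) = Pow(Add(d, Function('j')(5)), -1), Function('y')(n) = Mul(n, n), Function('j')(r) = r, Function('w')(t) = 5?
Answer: Rational(1, 91125) ≈ 1.0974e-5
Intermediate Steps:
Function('y')(n) = Pow(n, 2)
Function('K')(x) = Add(Pow(x, 2), Mul(6, x)) (Function('K')(x) = Add(Add(Pow(x, 2), Mul(5, x)), x) = Add(Pow(x, 2), Mul(6, x)))
Function('M')(d) = Pow(Add(5, d), -1) (Function('M')(d) = Pow(Add(d, 5), -1) = Pow(Add(5, d), -1))
Pow(Function('M')(Function('K')(Function('y')(2))), 3) = Pow(Pow(Add(5, Mul(Pow(2, 2), Add(6, Pow(2, 2)))), -1), 3) = Pow(Pow(Add(5, Mul(4, Add(6, 4))), -1), 3) = Pow(Pow(Add(5, Mul(4, 10)), -1), 3) = Pow(Pow(Add(5, 40), -1), 3) = Pow(Pow(45, -1), 3) = Pow(Rational(1, 45), 3) = Rational(1, 91125)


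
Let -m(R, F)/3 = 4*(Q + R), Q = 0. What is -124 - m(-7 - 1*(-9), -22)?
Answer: -100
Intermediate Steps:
m(R, F) = -12*R (m(R, F) = -12*(0 + R) = -12*R)
-124 - m(-7 - 1*(-9), -22) = -124 - (-12)*(-7 - 1*(-9)) = -124 - (-12)*(-7 + 9) = -124 - (-12)*2 = -124 - 1*(-24) = -124 + 24 = -100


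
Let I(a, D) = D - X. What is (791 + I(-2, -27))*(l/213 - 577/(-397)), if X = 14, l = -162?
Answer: 14646750/28187 ≈ 519.63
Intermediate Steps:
I(a, D) = -14 + D (I(a, D) = D - 1*14 = D - 14 = -14 + D)
(791 + I(-2, -27))*(l/213 - 577/(-397)) = (791 + (-14 - 27))*(-162/213 - 577/(-397)) = (791 - 41)*(-162*1/213 - 577*(-1/397)) = 750*(-54/71 + 577/397) = 750*(19529/28187) = 14646750/28187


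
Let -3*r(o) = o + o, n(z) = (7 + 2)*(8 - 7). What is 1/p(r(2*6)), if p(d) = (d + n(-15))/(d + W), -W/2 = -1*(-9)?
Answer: -26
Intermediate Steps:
n(z) = 9 (n(z) = 9*1 = 9)
W = -18 (W = -(-2)*(-9) = -2*9 = -18)
r(o) = -2*o/3 (r(o) = -(o + o)/3 = -2*o/3)
p(d) = (9 + d)/(-18 + d) (p(d) = (d + 9)/(d - 18) = (9 + d)/(-18 + d))
1/p(r(2*6)) = 1/((9 - 4*6/3)/(-18 - 4*6/3)) = 1/((9 - 2/3*12)/(-18 - 2/3*12)) = 1/((9 - 8)/(-18 - 8)) = 1/(1/(-26)) = 1/(-1/26*1) = 1/(-1/26) = -26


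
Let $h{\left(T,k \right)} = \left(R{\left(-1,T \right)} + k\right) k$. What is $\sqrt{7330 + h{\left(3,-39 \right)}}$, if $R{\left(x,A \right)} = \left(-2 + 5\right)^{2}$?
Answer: $10 \sqrt{85} \approx 92.195$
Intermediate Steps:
$R{\left(x,A \right)} = 9$ ($R{\left(x,A \right)} = 3^{2} = 9$)
$h{\left(T,k \right)} = k \left(9 + k\right)$ ($h{\left(T,k \right)} = \left(9 + k\right) k = k \left(9 + k\right)$)
$\sqrt{7330 + h{\left(3,-39 \right)}} = \sqrt{7330 - 39 \left(9 - 39\right)} = \sqrt{7330 - -1170} = \sqrt{7330 + 1170} = \sqrt{8500} = 10 \sqrt{85}$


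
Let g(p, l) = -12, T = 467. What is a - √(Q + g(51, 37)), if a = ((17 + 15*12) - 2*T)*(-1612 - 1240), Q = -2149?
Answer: 2101924 - I*√2161 ≈ 2.1019e+6 - 46.487*I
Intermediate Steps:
a = 2101924 (a = ((17 + 15*12) - 2*467)*(-1612 - 1240) = ((17 + 180) - 934)*(-2852) = (197 - 934)*(-2852) = -737*(-2852) = 2101924)
a - √(Q + g(51, 37)) = 2101924 - √(-2149 - 12) = 2101924 - √(-2161) = 2101924 - I*√2161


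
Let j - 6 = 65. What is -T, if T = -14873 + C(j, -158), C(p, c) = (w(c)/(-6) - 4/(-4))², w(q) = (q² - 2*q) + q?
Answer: -17507723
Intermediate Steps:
j = 71 (j = 6 + 65 = 71)
w(q) = q² - q
C(p, c) = (1 - c*(-1 + c)/6)² (C(p, c) = ((c*(-1 + c))/(-6) - 4/(-4))² = ((c*(-1 + c))*(-⅙) - 4*(-¼))² = (-c*(-1 + c)/6 + 1)² = (1 - c*(-1 + c)/6)²)
T = 17507723 (T = -14873 + (-6 - 158*(-1 - 158))²/36 = -14873 + (-6 - 158*(-159))²/36 = -14873 + (-6 + 25122)²/36 = -14873 + (1/36)*25116² = -14873 + (1/36)*630813456 = -14873 + 17522596 = 17507723)
-T = -1*17507723 = -17507723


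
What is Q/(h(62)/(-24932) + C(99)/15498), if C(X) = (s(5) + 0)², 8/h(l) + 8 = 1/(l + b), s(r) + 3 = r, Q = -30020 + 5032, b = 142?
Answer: -20086402933962/239731 ≈ -8.3787e+7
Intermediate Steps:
Q = -24988
s(r) = -3 + r
h(l) = 8/(-8 + 1/(142 + l)) (h(l) = 8/(-8 + 1/(l + 142)) = 8/(-8 + 1/(142 + l)))
C(X) = 4 (C(X) = ((-3 + 5) + 0)² = (2 + 0)² = 2² = 4)
Q/(h(62)/(-24932) + C(99)/15498) = -24988/((8*(-142 - 1*62)/(1135 + 8*62))/(-24932) + 4/15498) = -24988/((8*(-142 - 62)/(1135 + 496))*(-1/24932) + 4*(1/15498)) = -24988/((8*(-204)/1631)*(-1/24932) + 2/7749) = -24988/((8*(1/1631)*(-204))*(-1/24932) + 2/7749) = -24988/(-1632/1631*(-1/24932) + 2/7749) = -24988/(408/10166023 + 2/7749) = -24988/479462/1607683923 = -24988*1607683923/479462 = -20086402933962/239731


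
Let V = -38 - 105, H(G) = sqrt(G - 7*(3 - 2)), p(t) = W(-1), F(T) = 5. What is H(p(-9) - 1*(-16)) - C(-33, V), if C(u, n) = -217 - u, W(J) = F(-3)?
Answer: 184 + sqrt(14) ≈ 187.74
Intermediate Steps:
W(J) = 5
p(t) = 5
H(G) = sqrt(-7 + G) (H(G) = sqrt(G - 7*1) = sqrt(G - 7) = sqrt(-7 + G))
V = -143
H(p(-9) - 1*(-16)) - C(-33, V) = sqrt(-7 + (5 - 1*(-16))) - (-217 - 1*(-33)) = sqrt(-7 + (5 + 16)) - (-217 + 33) = sqrt(-7 + 21) - 1*(-184) = sqrt(14) + 184 = 184 + sqrt(14)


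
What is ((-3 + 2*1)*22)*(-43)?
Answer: 946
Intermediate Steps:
((-3 + 2*1)*22)*(-43) = ((-3 + 2)*22)*(-43) = -1*22*(-43) = -22*(-43) = 946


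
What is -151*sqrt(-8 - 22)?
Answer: -151*I*sqrt(30) ≈ -827.06*I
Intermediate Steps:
-151*sqrt(-8 - 22) = -151*I*sqrt(30)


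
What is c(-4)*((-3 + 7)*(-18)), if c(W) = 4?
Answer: -288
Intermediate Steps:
c(-4)*((-3 + 7)*(-18)) = 4*((-3 + 7)*(-18)) = 4*(4*(-18)) = 4*(-72) = -288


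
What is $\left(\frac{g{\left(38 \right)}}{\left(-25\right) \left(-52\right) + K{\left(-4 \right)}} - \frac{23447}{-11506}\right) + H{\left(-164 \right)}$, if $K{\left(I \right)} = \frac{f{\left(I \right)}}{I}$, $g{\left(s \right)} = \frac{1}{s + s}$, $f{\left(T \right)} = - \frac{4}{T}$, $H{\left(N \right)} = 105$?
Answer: $\frac{121656419143}{1136574186} \approx 107.04$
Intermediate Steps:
$g{\left(s \right)} = \frac{1}{2 s}$
$K{\left(I \right)} = - \frac{4}{I^{2}}$ ($K{\left(I \right)} = \frac{\left(-4\right) \frac{1}{I}}{I} = - \frac{4}{I^{2}}$)
$\left(\frac{g{\left(38 \right)}}{\left(-25\right) \left(-52\right) + K{\left(-4 \right)}} - \frac{23447}{-11506}\right) + H{\left(-164 \right)} = \left(\frac{\frac{1}{2} \cdot \frac{1}{38}}{\left(-25\right) \left(-52\right) - \frac{4}{16}} - \frac{23447}{-11506}\right) + 105 = \left(\frac{\frac{1}{2} \cdot \frac{1}{38}}{1300 - \frac{1}{4}} - - \frac{23447}{11506}\right) + 105 = \left(\frac{1}{76 \left(1300 - \frac{1}{4}\right)} + \frac{23447}{11506}\right) + 105 = \left(\frac{1}{76 \cdot \frac{5199}{4}} + \frac{23447}{11506}\right) + 105 = \left(\frac{1}{76} \cdot \frac{4}{5199} + \frac{23447}{11506}\right) + 105 = \left(\frac{1}{98781} + \frac{23447}{11506}\right) + 105 = \frac{2316129613}{1136574186} + 105 = \frac{121656419143}{1136574186}$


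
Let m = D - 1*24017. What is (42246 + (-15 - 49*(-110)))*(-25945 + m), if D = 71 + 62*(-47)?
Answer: -2514626905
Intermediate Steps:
D = -2843 (D = 71 - 2914 = -2843)
m = -26860 (m = -2843 - 1*24017 = -2843 - 24017 = -26860)
(42246 + (-15 - 49*(-110)))*(-25945 + m) = (42246 + (-15 - 49*(-110)))*(-25945 - 26860) = (42246 + (-15 + 5390))*(-52805) = (42246 + 5375)*(-52805) = 47621*(-52805) = -2514626905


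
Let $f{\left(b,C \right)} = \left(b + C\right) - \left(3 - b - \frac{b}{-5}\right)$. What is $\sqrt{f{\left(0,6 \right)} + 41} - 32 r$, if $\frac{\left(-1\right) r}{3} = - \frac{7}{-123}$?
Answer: $\frac{224}{41} + 2 \sqrt{11} \approx 12.097$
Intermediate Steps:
$r = - \frac{7}{41}$ ($r = - 3 \left(- \frac{7}{-123}\right) = - 3 \left(\left(-7\right) \left(- \frac{1}{123}\right)\right) = \left(-3\right) \frac{7}{123} = - \frac{7}{41} \approx -0.17073$)
$f{\left(b,C \right)} = -3 + C + \frac{9 b}{5}$ ($f{\left(b,C \right)} = \left(C + b\right) - \left(3 - b - b \left(- \frac{1}{5}\right)\right) = \left(C + b\right) + \left(\left(b - \left(-2 + \frac{b}{5}\right)\right) - 5\right) = \left(C + b\right) + \left(\left(2 + \frac{4 b}{5}\right) - 5\right) = \left(C + b\right) + \left(-3 + \frac{4 b}{5}\right) = -3 + C + \frac{9 b}{5}$)
$\sqrt{f{\left(0,6 \right)} + 41} - 32 r = \sqrt{\left(-3 + 6 + \frac{9}{5} \cdot 0\right) + 41} - - \frac{224}{41} = \sqrt{\left(-3 + 6 + 0\right) + 41} + \frac{224}{41} = \sqrt{3 + 41} + \frac{224}{41} = \sqrt{44} + \frac{224}{41} = 2 \sqrt{11} + \frac{224}{41} = \frac{224}{41} + 2 \sqrt{11}$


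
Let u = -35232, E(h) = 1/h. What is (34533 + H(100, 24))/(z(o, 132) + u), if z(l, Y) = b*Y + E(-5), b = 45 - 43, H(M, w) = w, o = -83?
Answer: -172785/174841 ≈ -0.98824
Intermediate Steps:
b = 2
z(l, Y) = -1/5 + 2*Y (z(l, Y) = 2*Y + 1/(-5) = 2*Y - 1/5 = -1/5 + 2*Y)
(34533 + H(100, 24))/(z(o, 132) + u) = (34533 + 24)/((-1/5 + 2*132) - 35232) = 34557/((-1/5 + 264) - 35232) = 34557/(1319/5 - 35232) = 34557/(-174841/5) = 34557*(-5/174841) = -172785/174841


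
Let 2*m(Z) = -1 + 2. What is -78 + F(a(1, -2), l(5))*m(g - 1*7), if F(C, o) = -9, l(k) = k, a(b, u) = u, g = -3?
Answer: -165/2 ≈ -82.500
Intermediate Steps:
m(Z) = ½ (m(Z) = (-1 + 2)/2 = (½)*1 = ½)
-78 + F(a(1, -2), l(5))*m(g - 1*7) = -78 - 9*½ = -78 - 9/2 = -165/2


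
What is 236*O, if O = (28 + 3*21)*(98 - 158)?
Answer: -1288560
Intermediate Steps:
O = -5460 (O = (28 + 63)*(-60) = 91*(-60) = -5460)
236*O = 236*(-5460) = -1288560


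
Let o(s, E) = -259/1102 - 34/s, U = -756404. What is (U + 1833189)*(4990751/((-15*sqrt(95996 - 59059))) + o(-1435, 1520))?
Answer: -71971663329/316274 - 1074793163107*sqrt(36937)/110811 ≈ -1.8643e+9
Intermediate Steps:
o(s, E) = -259/1102 - 34/s (o(s, E) = -259*1/1102 - 34/s = -259/1102 - 34/s)
(U + 1833189)*(4990751/((-15*sqrt(95996 - 59059))) + o(-1435, 1520)) = (-756404 + 1833189)*(4990751/((-15*sqrt(95996 - 59059))) + (-259/1102 - 34/(-1435))) = 1076785*(4990751/((-15*sqrt(36937))) + (-259/1102 - 34*(-1/1435))) = 1076785*(4990751*(-sqrt(36937)/554055) + (-259/1102 + 34/1435)) = 1076785*(-4990751*sqrt(36937)/554055 - 334197/1581370) = 1076785*(-334197/1581370 - 4990751*sqrt(36937)/554055) = -71971663329/316274 - 1074793163107*sqrt(36937)/110811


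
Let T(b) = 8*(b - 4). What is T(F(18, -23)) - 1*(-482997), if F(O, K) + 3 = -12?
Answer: 482845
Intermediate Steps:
F(O, K) = -15 (F(O, K) = -3 - 12 = -15)
T(b) = -32 + 8*b (T(b) = 8*(-4 + b) = -32 + 8*b)
T(F(18, -23)) - 1*(-482997) = (-32 + 8*(-15)) - 1*(-482997) = (-32 - 120) + 482997 = -152 + 482997 = 482845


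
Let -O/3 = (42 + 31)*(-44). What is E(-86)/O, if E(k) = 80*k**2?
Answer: 147920/2409 ≈ 61.403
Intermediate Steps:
O = 9636 (O = -3*(42 + 31)*(-44) = -219*(-44) = -3*(-3212) = 9636)
E(-86)/O = (80*(-86)**2)/9636 = (80*7396)*(1/9636) = 591680*(1/9636) = 147920/2409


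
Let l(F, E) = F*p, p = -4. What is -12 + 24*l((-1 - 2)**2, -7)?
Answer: -876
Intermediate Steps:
l(F, E) = -4*F (l(F, E) = F*(-4) = -4*F)
-12 + 24*l((-1 - 2)**2, -7) = -12 + 24*(-4*(-1 - 2)**2) = -12 + 24*(-4*(-3)**2) = -12 + 24*(-4*9) = -12 + 24*(-36) = -12 - 864 = -876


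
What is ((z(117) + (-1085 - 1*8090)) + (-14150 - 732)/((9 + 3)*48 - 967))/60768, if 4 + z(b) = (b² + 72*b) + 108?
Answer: 17758/82501 ≈ 0.21525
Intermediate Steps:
z(b) = 104 + b² + 72*b (z(b) = -4 + ((b² + 72*b) + 108) = -4 + (108 + b² + 72*b) = 104 + b² + 72*b)
((z(117) + (-1085 - 1*8090)) + (-14150 - 732)/((9 + 3)*48 - 967))/60768 = (((104 + 117² + 72*117) + (-1085 - 1*8090)) + (-14150 - 732)/((9 + 3)*48 - 967))/60768 = (((104 + 13689 + 8424) + (-1085 - 8090)) - 14882/(12*48 - 967))*(1/60768) = ((22217 - 9175) - 14882/(576 - 967))*(1/60768) = (13042 - 14882/(-391))*(1/60768) = (13042 - 14882*(-1/391))*(1/60768) = (13042 + 14882/391)*(1/60768) = (5114304/391)*(1/60768) = 17758/82501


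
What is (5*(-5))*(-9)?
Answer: 225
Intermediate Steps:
(5*(-5))*(-9) = -25*(-9) = 225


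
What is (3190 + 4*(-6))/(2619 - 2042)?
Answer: 3166/577 ≈ 5.4870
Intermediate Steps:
(3190 + 4*(-6))/(2619 - 2042) = (3190 - 24)/577 = 3166*(1/577) = 3166/577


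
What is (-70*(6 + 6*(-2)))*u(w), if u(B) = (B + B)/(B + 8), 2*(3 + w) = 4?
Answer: -120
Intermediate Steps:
w = -1 (w = -3 + (1/2)*4 = -3 + 2 = -1)
u(B) = 2*B/(8 + B) (u(B) = (2*B)/(8 + B) = 2*B/(8 + B))
(-70*(6 + 6*(-2)))*u(w) = (-70*(6 + 6*(-2)))*(2*(-1)/(8 - 1)) = (-70*(6 - 12))*(2*(-1)/7) = (-70*(-6))*(2*(-1)*(1/7)) = -35*(-12)*(-2/7) = 420*(-2/7) = -120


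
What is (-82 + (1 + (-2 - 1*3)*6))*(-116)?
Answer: 12876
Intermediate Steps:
(-82 + (1 + (-2 - 1*3)*6))*(-116) = (-82 + (1 + (-2 - 3)*6))*(-116) = (-82 + (1 - 5*6))*(-116) = (-82 + (1 - 30))*(-116) = (-82 - 29)*(-116) = -111*(-116) = 12876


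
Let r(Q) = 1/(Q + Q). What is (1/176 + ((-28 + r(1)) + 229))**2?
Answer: 1257766225/30976 ≈ 40605.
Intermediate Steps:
r(Q) = 1/(2*Q)
(1/176 + ((-28 + r(1)) + 229))**2 = (1/176 + ((-28 + (1/2)/1) + 229))**2 = (1/176 + ((-28 + (1/2)*1) + 229))**2 = (1/176 + ((-28 + 1/2) + 229))**2 = (1/176 + (-55/2 + 229))**2 = (1/176 + 403/2)**2 = (35465/176)**2 = 1257766225/30976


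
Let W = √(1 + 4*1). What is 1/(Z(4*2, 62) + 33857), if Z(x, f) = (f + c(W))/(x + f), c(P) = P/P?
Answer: 10/338579 ≈ 2.9535e-5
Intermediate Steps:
W = √5 (W = √(1 + 4) = √5 ≈ 2.2361)
c(P) = 1
Z(x, f) = (1 + f)/(f + x) (Z(x, f) = (f + 1)/(x + f) = (1 + f)/(f + x))
1/(Z(4*2, 62) + 33857) = 1/((1 + 62)/(62 + 4*2) + 33857) = 1/(63/(62 + 8) + 33857) = 1/(63/70 + 33857) = 1/((1/70)*63 + 33857) = 1/(9/10 + 33857) = 1/(338579/10) = 10/338579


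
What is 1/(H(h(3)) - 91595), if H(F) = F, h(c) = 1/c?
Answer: -3/274784 ≈ -1.0918e-5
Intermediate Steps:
h(c) = 1/c
1/(H(h(3)) - 91595) = 1/(1/3 - 91595) = 1/(⅓ - 91595) = 1/(-274784/3) = -3/274784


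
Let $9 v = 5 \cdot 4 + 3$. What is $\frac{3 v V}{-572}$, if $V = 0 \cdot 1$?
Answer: $0$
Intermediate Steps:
$v = \frac{23}{9}$ ($v = \frac{5 \cdot 4 + 3}{9} = \frac{20 + 3}{9} = \frac{1}{9} \cdot 23 = \frac{23}{9} \approx 2.5556$)
$V = 0$
$\frac{3 v V}{-572} = \frac{3 \cdot \frac{23}{9} \cdot 0}{-572} = \frac{23}{3} \cdot 0 \left(- \frac{1}{572}\right) = 0 \left(- \frac{1}{572}\right) = 0$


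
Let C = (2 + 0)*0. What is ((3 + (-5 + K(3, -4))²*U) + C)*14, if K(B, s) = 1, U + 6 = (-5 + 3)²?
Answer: -406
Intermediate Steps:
U = -2 (U = -6 + (-5 + 3)² = -6 + (-2)² = -6 + 4 = -2)
C = 0 (C = 2*0 = 0)
((3 + (-5 + K(3, -4))²*U) + C)*14 = ((3 + (-5 + 1)²*(-2)) + 0)*14 = ((3 + (-4)²*(-2)) + 0)*14 = ((3 + 16*(-2)) + 0)*14 = ((3 - 32) + 0)*14 = (-29 + 0)*14 = -29*14 = -406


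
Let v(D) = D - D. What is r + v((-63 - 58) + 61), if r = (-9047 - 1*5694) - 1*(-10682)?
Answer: -4059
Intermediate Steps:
r = -4059 (r = (-9047 - 5694) + 10682 = -14741 + 10682 = -4059)
v(D) = 0
r + v((-63 - 58) + 61) = -4059 + 0 = -4059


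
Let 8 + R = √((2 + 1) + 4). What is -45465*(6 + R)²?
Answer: -500115 + 181860*√7 ≈ -18959.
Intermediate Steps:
R = -8 + √7 (R = -8 + √((2 + 1) + 4) = -8 + √(3 + 4) = -8 + √7 ≈ -5.3542)
-45465*(6 + R)² = -45465*(6 + (-8 + √7))² = -45465*(-2 + √7)²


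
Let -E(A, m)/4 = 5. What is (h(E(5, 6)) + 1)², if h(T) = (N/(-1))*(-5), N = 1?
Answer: 36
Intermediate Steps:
E(A, m) = -20 (E(A, m) = -4*5 = -20)
h(T) = 5 (h(T) = (1/(-1))*(-5) = (1*(-1))*(-5) = -1*(-5) = 5)
(h(E(5, 6)) + 1)² = (5 + 1)² = 6² = 36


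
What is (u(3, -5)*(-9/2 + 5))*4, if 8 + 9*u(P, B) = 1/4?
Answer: -31/18 ≈ -1.7222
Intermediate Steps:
u(P, B) = -31/36 (u(P, B) = -8/9 + (1/4)/9 = -8/9 + (1*(¼))/9 = -8/9 + (⅑)*(¼) = -8/9 + 1/36 = -31/36)
(u(3, -5)*(-9/2 + 5))*4 = -31*(-9/2 + 5)/36*4 = -31/36*½*4 = -31/72*4 = -31/18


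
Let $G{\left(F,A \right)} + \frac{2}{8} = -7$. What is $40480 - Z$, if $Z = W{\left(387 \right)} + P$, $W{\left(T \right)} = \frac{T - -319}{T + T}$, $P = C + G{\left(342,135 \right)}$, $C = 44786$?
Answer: $- \frac{6655877}{1548} \approx -4299.7$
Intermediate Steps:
$G{\left(F,A \right)} = - \frac{29}{4}$ ($G{\left(F,A \right)} = - \frac{1}{4} - 7 = - \frac{29}{4}$)
$P = \frac{179115}{4}$ ($P = 44786 - \frac{29}{4} = \frac{179115}{4} \approx 44779.0$)
$W{\left(T \right)} = \frac{319 + T}{2 T}$ ($W{\left(T \right)} = \frac{T + 319}{2 T} = \left(319 + T\right) \frac{1}{2 T} = \frac{319 + T}{2 T}$)
$Z = \frac{69318917}{1548}$ ($Z = \frac{319 + 387}{2 \cdot 387} + \frac{179115}{4} = \frac{1}{2} \cdot \frac{1}{387} \cdot 706 + \frac{179115}{4} = \frac{353}{387} + \frac{179115}{4} = \frac{69318917}{1548} \approx 44780.0$)
$40480 - Z = 40480 - \frac{69318917}{1548} = - \frac{6655877}{1548}$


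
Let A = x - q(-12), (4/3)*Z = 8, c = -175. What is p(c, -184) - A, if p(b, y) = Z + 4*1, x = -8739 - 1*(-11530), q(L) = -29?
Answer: -2810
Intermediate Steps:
Z = 6 (Z = (3/4)*8 = 6)
x = 2791 (x = -8739 + 11530 = 2791)
p(b, y) = 10 (p(b, y) = 6 + 4*1 = 6 + 4 = 10)
A = 2820 (A = 2791 - 1*(-29) = 2791 + 29 = 2820)
p(c, -184) - A = 10 - 1*2820 = 10 - 2820 = -2810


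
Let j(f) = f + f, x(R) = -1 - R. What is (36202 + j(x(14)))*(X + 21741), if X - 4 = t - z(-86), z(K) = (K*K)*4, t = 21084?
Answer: 479098140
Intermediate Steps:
z(K) = 4*K² (z(K) = K²*4 = 4*K²)
j(f) = 2*f
X = -8496 (X = 4 + (21084 - 4*(-86)²) = 4 + (21084 - 4*7396) = 4 + (21084 - 1*29584) = 4 + (21084 - 29584) = 4 - 8500 = -8496)
(36202 + j(x(14)))*(X + 21741) = (36202 + 2*(-1 - 1*14))*(-8496 + 21741) = (36202 + 2*(-1 - 14))*13245 = (36202 + 2*(-15))*13245 = (36202 - 30)*13245 = 36172*13245 = 479098140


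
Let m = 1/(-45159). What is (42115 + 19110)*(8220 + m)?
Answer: 22727147289275/45159 ≈ 5.0327e+8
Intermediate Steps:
m = -1/45159 ≈ -2.2144e-5
(42115 + 19110)*(8220 + m) = (42115 + 19110)*(8220 - 1/45159) = 61225*(371206979/45159) = 22727147289275/45159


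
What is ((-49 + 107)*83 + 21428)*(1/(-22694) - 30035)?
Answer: -8943461112211/11347 ≈ -7.8818e+8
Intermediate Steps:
((-49 + 107)*83 + 21428)*(1/(-22694) - 30035) = (58*83 + 21428)*(-1/22694 - 30035) = (4814 + 21428)*(-681614291/22694) = 26242*(-681614291/22694) = -8943461112211/11347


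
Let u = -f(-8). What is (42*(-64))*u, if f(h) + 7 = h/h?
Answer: -16128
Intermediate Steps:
f(h) = -6 (f(h) = -7 + h/h = -7 + 1 = -6)
u = 6 (u = -1*(-6) = 6)
(42*(-64))*u = (42*(-64))*6 = -2688*6 = -16128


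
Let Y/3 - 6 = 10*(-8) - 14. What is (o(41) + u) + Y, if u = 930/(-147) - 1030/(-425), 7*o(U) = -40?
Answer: -1139616/4165 ≈ -273.62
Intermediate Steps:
o(U) = -40/7 (o(U) = (1/7)*(-40) = -40/7)
u = -16256/4165 (u = 930*(-1/147) - 1030*(-1/425) = -310/49 + 206/85 = -16256/4165 ≈ -3.9030)
Y = -264 (Y = 18 + 3*(10*(-8) - 14) = 18 + 3*(-80 - 14) = 18 + 3*(-94) = 18 - 282 = -264)
(o(41) + u) + Y = (-40/7 - 16256/4165) - 264 = -40056/4165 - 264 = -1139616/4165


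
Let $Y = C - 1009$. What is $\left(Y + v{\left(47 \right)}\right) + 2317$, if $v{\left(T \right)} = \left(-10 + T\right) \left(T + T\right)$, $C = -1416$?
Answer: $3370$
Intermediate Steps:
$v{\left(T \right)} = 2 T \left(-10 + T\right)$ ($v{\left(T \right)} = \left(-10 + T\right) 2 T = 2 T \left(-10 + T\right)$)
$Y = -2425$ ($Y = -1416 - 1009 = -2425$)
$\left(Y + v{\left(47 \right)}\right) + 2317 = \left(-2425 + 2 \cdot 47 \left(-10 + 47\right)\right) + 2317 = \left(-2425 + 2 \cdot 47 \cdot 37\right) + 2317 = \left(-2425 + 3478\right) + 2317 = 1053 + 2317 = 3370$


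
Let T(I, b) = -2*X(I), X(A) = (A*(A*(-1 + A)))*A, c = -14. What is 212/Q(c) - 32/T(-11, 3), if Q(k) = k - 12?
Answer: -423206/51909 ≈ -8.1528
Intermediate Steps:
Q(k) = -12 + k
X(A) = A**3*(-1 + A) (X(A) = (A**2*(-1 + A))*A = A**3*(-1 + A))
T(I, b) = -2*I**3*(-1 + I)
212/Q(c) - 32/T(-11, 3) = 212/(-12 - 14) - 32*(-1/(2662*(1 - 1*(-11)))) = 212/(-26) - 32*(-1/(2662*(1 + 11))) = 212*(-1/26) - 32/(2*(-1331)*12) = -106/13 - 32/(-31944) = -106/13 - 32*(-1/31944) = -106/13 + 4/3993 = -423206/51909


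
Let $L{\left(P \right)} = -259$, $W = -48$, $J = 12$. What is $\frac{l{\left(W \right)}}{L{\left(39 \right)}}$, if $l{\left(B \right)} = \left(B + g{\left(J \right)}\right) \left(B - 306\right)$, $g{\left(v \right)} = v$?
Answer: $- \frac{12744}{259} \approx -49.205$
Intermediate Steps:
$l{\left(B \right)} = \left(-306 + B\right) \left(12 + B\right)$ ($l{\left(B \right)} = \left(B + 12\right) \left(B - 306\right) = \left(12 + B\right) \left(-306 + B\right) = \left(-306 + B\right) \left(12 + B\right)$)
$\frac{l{\left(W \right)}}{L{\left(39 \right)}} = \frac{-3672 + \left(-48\right)^{2} - -14112}{-259} = \left(-3672 + 2304 + 14112\right) \left(- \frac{1}{259}\right) = 12744 \left(- \frac{1}{259}\right) = - \frac{12744}{259}$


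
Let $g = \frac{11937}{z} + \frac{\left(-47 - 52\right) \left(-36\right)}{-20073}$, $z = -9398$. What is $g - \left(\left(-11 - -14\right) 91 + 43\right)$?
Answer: $- \frac{19961752979}{62882018} \approx -317.45$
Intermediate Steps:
$g = - \frac{91035291}{62882018}$ ($g = \frac{11937}{-9398} + \frac{\left(-47 - 52\right) \left(-36\right)}{-20073} = 11937 \left(- \frac{1}{9398}\right) + \left(-99\right) \left(-36\right) \left(- \frac{1}{20073}\right) = - \frac{11937}{9398} + 3564 \left(- \frac{1}{20073}\right) = - \frac{11937}{9398} - \frac{1188}{6691} = - \frac{91035291}{62882018} \approx -1.4477$)
$g - \left(\left(-11 - -14\right) 91 + 43\right) = - \frac{91035291}{62882018} - \left(\left(-11 - -14\right) 91 + 43\right) = - \frac{91035291}{62882018} - \left(\left(-11 + 14\right) 91 + 43\right) = - \frac{91035291}{62882018} - \left(3 \cdot 91 + 43\right) = - \frac{91035291}{62882018} - \left(273 + 43\right) = - \frac{91035291}{62882018} - 316 = - \frac{19961752979}{62882018}$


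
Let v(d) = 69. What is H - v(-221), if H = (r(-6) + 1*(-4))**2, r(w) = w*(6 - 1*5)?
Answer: 31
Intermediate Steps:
r(w) = w (r(w) = w*(6 - 5) = w*1 = w)
H = 100 (H = (-6 + 1*(-4))**2 = (-6 - 4)**2 = (-10)**2 = 100)
H - v(-221) = 100 - 1*69 = 100 - 69 = 31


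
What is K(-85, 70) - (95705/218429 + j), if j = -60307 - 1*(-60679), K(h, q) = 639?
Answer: 58224838/218429 ≈ 266.56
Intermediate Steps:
j = 372 (j = -60307 + 60679 = 372)
K(-85, 70) - (95705/218429 + j) = 639 - (95705/218429 + 372) = 639 - 1*81351293/218429 = 639 - 81351293/218429 = 58224838/218429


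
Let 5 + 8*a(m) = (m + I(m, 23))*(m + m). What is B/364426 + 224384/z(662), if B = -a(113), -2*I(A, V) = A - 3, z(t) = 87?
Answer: 654169768711/253640496 ≈ 2579.1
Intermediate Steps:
I(A, V) = 3/2 - A/2 (I(A, V) = -(A - 3)/2 = -(-3 + A)/2 = 3/2 - A/2)
a(m) = -5/8 + m*(3/2 + m/2)/4 (a(m) = -5/8 + ((m + (3/2 - m/2))*(m + m))/8 = -5/8 + ((3/2 + m/2)*(2*m))/8 = -5/8 + (2*m*(3/2 + m/2))/8 = -5/8 + m*(3/2 + m/2)/4)
B = -13103/8 (B = -(-5/8 + (⅛)*113² + (3/8)*113) = -(-5/8 + (⅛)*12769 + 339/8) = -(-5/8 + 12769/8 + 339/8) = -1*13103/8 = -13103/8 ≈ -1637.9)
B/364426 + 224384/z(662) = -13103/8/364426 + 224384/87 = -13103/8*1/364426 + 224384*(1/87) = -13103/2915408 + 224384/87 = 654169768711/253640496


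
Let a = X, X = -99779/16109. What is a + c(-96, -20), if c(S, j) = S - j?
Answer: -1324063/16109 ≈ -82.194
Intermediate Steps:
X = -99779/16109 (X = -99779*1/16109 = -99779/16109 ≈ -6.1940)
a = -99779/16109 ≈ -6.1940
a + c(-96, -20) = -99779/16109 + (-96 - 1*(-20)) = -99779/16109 + (-96 + 20) = -99779/16109 - 76 = -1324063/16109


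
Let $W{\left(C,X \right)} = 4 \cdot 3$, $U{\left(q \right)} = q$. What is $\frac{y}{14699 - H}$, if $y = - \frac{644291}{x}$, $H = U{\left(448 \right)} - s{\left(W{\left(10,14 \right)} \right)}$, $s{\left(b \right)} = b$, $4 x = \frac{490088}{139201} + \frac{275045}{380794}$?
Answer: $- \frac{136607488848255416}{3207878620483171} \approx -42.585$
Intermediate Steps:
$W{\left(C,X \right)} = 12$
$x = \frac{224909108917}{212027622376}$ ($x = \frac{\frac{490088}{139201} + \frac{275045}{380794}}{4} = \frac{1}{4} \cdot \frac{224909108917}{53006905594} = \frac{224909108917}{212027622376} \approx 1.0608$)
$H = 436$ ($H = 448 - 12 = 436$)
$y = - \frac{136607488848255416}{224909108917}$ ($y = - \frac{644291}{\frac{224909108917}{212027622376}} = \left(-644291\right) \frac{212027622376}{224909108917} = - \frac{136607488848255416}{224909108917} \approx -6.0739 \cdot 10^{5}$)
$\frac{y}{14699 - H} = - \frac{136607488848255416}{224909108917 \left(14699 - 436\right)} = - \frac{136607488848255416}{224909108917 \cdot 14263} = \left(- \frac{136607488848255416}{224909108917}\right) \frac{1}{14263} = - \frac{136607488848255416}{3207878620483171}$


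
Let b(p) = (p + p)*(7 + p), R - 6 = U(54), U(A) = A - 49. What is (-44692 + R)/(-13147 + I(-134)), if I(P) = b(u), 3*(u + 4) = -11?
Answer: 402129/118231 ≈ 3.4012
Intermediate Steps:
u = -23/3 (u = -4 + (⅓)*(-11) = -4 - 11/3 = -23/3 ≈ -7.6667)
U(A) = -49 + A
R = 11 (R = 6 + (-49 + 54) = 6 + 5 = 11)
b(p) = 2*p*(7 + p) (b(p) = (2*p)*(7 + p) = 2*p*(7 + p))
I(P) = 92/9 (I(P) = 2*(-23/3)*(7 - 23/3) = 2*(-23/3)*(-⅔) = 92/9)
(-44692 + R)/(-13147 + I(-134)) = (-44692 + 11)/(-13147 + 92/9) = -44681/(-118231/9) = -44681*(-9/118231) = 402129/118231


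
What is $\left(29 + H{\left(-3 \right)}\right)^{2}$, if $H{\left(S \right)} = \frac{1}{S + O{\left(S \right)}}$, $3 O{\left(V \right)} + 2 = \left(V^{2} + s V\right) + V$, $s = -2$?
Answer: $1024$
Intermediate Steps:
$O{\left(V \right)} = - \frac{2}{3} - \frac{V}{3} + \frac{V^{2}}{3}$ ($O{\left(V \right)} = - \frac{2}{3} + \frac{\left(V^{2} - 2 V\right) + V}{3} = - \frac{2}{3} + \frac{V^{2} - V}{3} = - \frac{2}{3} + \left(- \frac{V}{3} + \frac{V^{2}}{3}\right) = - \frac{2}{3} - \frac{V}{3} + \frac{V^{2}}{3}$)
$H{\left(S \right)} = \frac{1}{- \frac{2}{3} + \frac{S^{2}}{3} + \frac{2 S}{3}}$ ($H{\left(S \right)} = \frac{1}{S - \left(\frac{2}{3} - \frac{S^{2}}{3} + \frac{S}{3}\right)} = \frac{1}{- \frac{2}{3} + \frac{S^{2}}{3} + \frac{2 S}{3}}$)
$\left(29 + H{\left(-3 \right)}\right)^{2} = \left(29 + \frac{3}{-2 + \left(-3\right)^{2} + 2 \left(-3\right)}\right)^{2} = \left(29 + \frac{3}{-2 + 9 - 6}\right)^{2} = \left(29 + \frac{3}{1}\right)^{2} = \left(29 + 3 \cdot 1\right)^{2} = \left(29 + 3\right)^{2} = 32^{2} = 1024$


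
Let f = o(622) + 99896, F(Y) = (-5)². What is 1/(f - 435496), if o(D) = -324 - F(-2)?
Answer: -1/335949 ≈ -2.9766e-6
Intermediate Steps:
F(Y) = 25
o(D) = -349 (o(D) = -324 - 1*25 = -324 - 25 = -349)
f = 99547 (f = -349 + 99896 = 99547)
1/(f - 435496) = 1/(99547 - 435496) = 1/(-335949) = -1/335949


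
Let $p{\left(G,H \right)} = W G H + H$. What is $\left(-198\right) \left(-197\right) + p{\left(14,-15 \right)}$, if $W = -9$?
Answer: $40881$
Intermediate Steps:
$p{\left(G,H \right)} = H - 9 G H$ ($p{\left(G,H \right)} = - 9 G H + H = H - 9 G H$)
$\left(-198\right) \left(-197\right) + p{\left(14,-15 \right)} = \left(-198\right) \left(-197\right) - 15 \left(1 - 126\right) = 39006 - 15 \left(1 - 126\right) = 39006 - -1875 = 39006 + 1875 = 40881$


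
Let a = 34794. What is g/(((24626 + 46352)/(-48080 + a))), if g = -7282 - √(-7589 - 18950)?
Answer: 48374326/35489 + 6643*I*√26539/35489 ≈ 1363.1 + 30.494*I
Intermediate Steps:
g = -7282 - I*√26539 (g = -7282 - √(-26539) = -7282 - I*√26539 ≈ -7282.0 - 162.91*I)
g/(((24626 + 46352)/(-48080 + a))) = (-7282 - I*√26539)/(((24626 + 46352)/(-48080 + 34794))) = (-7282 - I*√26539)/((70978/(-13286))) = (-7282 - I*√26539)/((70978*(-1/13286))) = (-7282 - I*√26539)/(-35489/6643) = (-7282 - I*√26539)*(-6643/35489) = 48374326/35489 + 6643*I*√26539/35489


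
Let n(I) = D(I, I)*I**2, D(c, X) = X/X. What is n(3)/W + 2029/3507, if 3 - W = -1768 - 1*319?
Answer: 4272173/7329630 ≈ 0.58286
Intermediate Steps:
D(c, X) = 1
n(I) = I**2 (n(I) = 1*I**2 = I**2)
W = 2090 (W = 3 - (-1768 - 1*319) = 3 - (-1768 - 319) = 3 - 1*(-2087) = 3 + 2087 = 2090)
n(3)/W + 2029/3507 = 3**2/2090 + 2029/3507 = 9*(1/2090) + 2029*(1/3507) = 9/2090 + 2029/3507 = 4272173/7329630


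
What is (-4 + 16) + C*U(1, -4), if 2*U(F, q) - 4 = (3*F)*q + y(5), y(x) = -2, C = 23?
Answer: -103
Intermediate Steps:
U(F, q) = 1 + 3*F*q/2 (U(F, q) = 2 + ((3*F)*q - 2)/2 = 2 + (3*F*q - 2)/2 = 2 + (-2 + 3*F*q)/2 = 2 + (-1 + 3*F*q/2) = 1 + 3*F*q/2)
(-4 + 16) + C*U(1, -4) = (-4 + 16) + 23*(1 + (3/2)*1*(-4)) = 12 + 23*(1 - 6) = 12 + 23*(-5) = 12 - 115 = -103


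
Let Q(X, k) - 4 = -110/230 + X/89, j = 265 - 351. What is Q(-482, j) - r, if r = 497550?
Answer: -1018488727/2047 ≈ -4.9755e+5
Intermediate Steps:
j = -86
Q(X, k) = 81/23 + X/89 (Q(X, k) = 4 + (-110/230 + X/89) = 4 + (-110*1/230 + X*(1/89)) = 4 + (-11/23 + X/89) = 81/23 + X/89)
Q(-482, j) - r = (81/23 + (1/89)*(-482)) - 1*497550 = (81/23 - 482/89) - 497550 = -3877/2047 - 497550 = -1018488727/2047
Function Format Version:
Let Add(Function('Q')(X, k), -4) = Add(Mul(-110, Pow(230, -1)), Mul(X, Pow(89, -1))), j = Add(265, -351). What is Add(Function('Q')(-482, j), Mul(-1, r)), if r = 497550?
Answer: Rational(-1018488727, 2047) ≈ -4.9755e+5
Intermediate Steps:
j = -86
Function('Q')(X, k) = Add(Rational(81, 23), Mul(Rational(1, 89), X)) (Function('Q')(X, k) = Add(4, Add(Mul(-110, Pow(230, -1)), Mul(X, Pow(89, -1)))) = Add(4, Add(Mul(-110, Rational(1, 230)), Mul(X, Rational(1, 89)))) = Add(4, Add(Rational(-11, 23), Mul(Rational(1, 89), X))) = Add(Rational(81, 23), Mul(Rational(1, 89), X)))
Add(Function('Q')(-482, j), Mul(-1, r)) = Add(Add(Rational(81, 23), Mul(Rational(1, 89), -482)), Mul(-1, 497550)) = Add(Add(Rational(81, 23), Rational(-482, 89)), -497550) = Add(Rational(-3877, 2047), -497550) = Rational(-1018488727, 2047)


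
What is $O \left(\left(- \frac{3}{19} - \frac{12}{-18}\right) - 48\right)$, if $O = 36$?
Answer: $- \frac{32484}{19} \approx -1709.7$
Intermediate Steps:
$O \left(\left(- \frac{3}{19} - \frac{12}{-18}\right) - 48\right) = 36 \left(\left(- \frac{3}{19} - \frac{12}{-18}\right) - 48\right) = 36 \left(\left(\left(-3\right) \frac{1}{19} - - \frac{2}{3}\right) - 48\right) = 36 \left(\left(- \frac{3}{19} + \frac{2}{3}\right) - 48\right) = 36 \left(\frac{29}{57} - 48\right) = 36 \left(- \frac{2707}{57}\right) = - \frac{32484}{19}$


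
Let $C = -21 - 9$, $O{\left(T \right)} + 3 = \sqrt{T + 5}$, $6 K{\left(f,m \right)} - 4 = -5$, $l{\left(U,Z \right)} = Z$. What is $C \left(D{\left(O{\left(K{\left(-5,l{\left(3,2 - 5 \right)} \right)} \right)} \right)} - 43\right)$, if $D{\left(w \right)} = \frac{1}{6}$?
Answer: $1285$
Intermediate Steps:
$K{\left(f,m \right)} = - \frac{1}{6}$ ($K{\left(f,m \right)} = \frac{2}{3} + \frac{1}{6} \left(-5\right) = \frac{2}{3} - \frac{5}{6} = - \frac{1}{6}$)
$O{\left(T \right)} = -3 + \sqrt{5 + T}$ ($O{\left(T \right)} = -3 + \sqrt{T + 5} = -3 + \sqrt{5 + T}$)
$D{\left(w \right)} = \frac{1}{6}$
$C = -30$ ($C = -21 - 9 = -30$)
$C \left(D{\left(O{\left(K{\left(-5,l{\left(3,2 - 5 \right)} \right)} \right)} \right)} - 43\right) = - 30 \left(\frac{1}{6} - 43\right) = \left(-30\right) \left(- \frac{257}{6}\right) = 1285$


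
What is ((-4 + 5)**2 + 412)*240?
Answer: 99120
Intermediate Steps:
((-4 + 5)**2 + 412)*240 = (1**2 + 412)*240 = (1 + 412)*240 = 413*240 = 99120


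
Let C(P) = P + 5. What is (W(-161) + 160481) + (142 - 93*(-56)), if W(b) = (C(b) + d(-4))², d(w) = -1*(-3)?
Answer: 189240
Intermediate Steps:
d(w) = 3
C(P) = 5 + P
W(b) = (8 + b)² (W(b) = ((5 + b) + 3)² = (8 + b)²)
(W(-161) + 160481) + (142 - 93*(-56)) = ((8 - 161)² + 160481) + (142 - 93*(-56)) = ((-153)² + 160481) + (142 + 5208) = (23409 + 160481) + 5350 = 183890 + 5350 = 189240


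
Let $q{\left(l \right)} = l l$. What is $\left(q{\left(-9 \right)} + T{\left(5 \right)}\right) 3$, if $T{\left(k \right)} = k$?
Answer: $258$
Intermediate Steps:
$q{\left(l \right)} = l^{2}$
$\left(q{\left(-9 \right)} + T{\left(5 \right)}\right) 3 = \left(\left(-9\right)^{2} + 5\right) 3 = \left(81 + 5\right) 3 = 86 \cdot 3 = 258$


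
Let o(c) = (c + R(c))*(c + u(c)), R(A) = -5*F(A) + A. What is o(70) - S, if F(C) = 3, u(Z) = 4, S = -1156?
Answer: 10406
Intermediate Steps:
R(A) = -15 + A (R(A) = -5*3 + A = -15 + A)
o(c) = (-15 + 2*c)*(4 + c) (o(c) = (c + (-15 + c))*(c + 4) = (-15 + 2*c)*(4 + c))
o(70) - S = (-60 - 7*70 + 2*70**2) - 1*(-1156) = (-60 - 490 + 2*4900) + 1156 = (-60 - 490 + 9800) + 1156 = 9250 + 1156 = 10406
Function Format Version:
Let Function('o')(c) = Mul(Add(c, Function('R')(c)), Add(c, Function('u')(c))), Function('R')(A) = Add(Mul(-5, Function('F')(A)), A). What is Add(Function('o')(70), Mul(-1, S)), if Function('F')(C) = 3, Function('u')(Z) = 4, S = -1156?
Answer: 10406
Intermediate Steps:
Function('R')(A) = Add(-15, A) (Function('R')(A) = Add(Mul(-5, 3), A) = Add(-15, A))
Function('o')(c) = Mul(Add(-15, Mul(2, c)), Add(4, c)) (Function('o')(c) = Mul(Add(c, Add(-15, c)), Add(c, 4)) = Mul(Add(-15, Mul(2, c)), Add(4, c)))
Add(Function('o')(70), Mul(-1, S)) = Add(Add(-60, Mul(-7, 70), Mul(2, Pow(70, 2))), Mul(-1, -1156)) = Add(Add(-60, -490, Mul(2, 4900)), 1156) = Add(Add(-60, -490, 9800), 1156) = Add(9250, 1156) = 10406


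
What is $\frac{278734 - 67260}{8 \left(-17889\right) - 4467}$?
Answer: $- \frac{211474}{147579} \approx -1.433$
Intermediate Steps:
$\frac{278734 - 67260}{8 \left(-17889\right) - 4467} = \frac{211474}{-143112 - 4467} = \frac{211474}{-147579} = 211474 \left(- \frac{1}{147579}\right) = - \frac{211474}{147579}$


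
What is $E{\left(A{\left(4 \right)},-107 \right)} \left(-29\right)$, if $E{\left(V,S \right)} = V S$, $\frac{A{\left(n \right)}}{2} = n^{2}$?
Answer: $99296$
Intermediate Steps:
$A{\left(n \right)} = 2 n^{2}$
$E{\left(V,S \right)} = S V$
$E{\left(A{\left(4 \right)},-107 \right)} \left(-29\right) = - 107 \cdot 2 \cdot 4^{2} \left(-29\right) = - 107 \cdot 2 \cdot 16 \left(-29\right) = \left(-107\right) 32 \left(-29\right) = \left(-3424\right) \left(-29\right) = 99296$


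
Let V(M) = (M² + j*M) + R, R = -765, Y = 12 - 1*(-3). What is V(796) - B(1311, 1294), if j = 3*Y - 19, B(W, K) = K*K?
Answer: -1020889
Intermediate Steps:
Y = 15 (Y = 12 + 3 = 15)
B(W, K) = K²
j = 26 (j = 3*15 - 19 = 45 - 19 = 26)
V(M) = -765 + M² + 26*M (V(M) = (M² + 26*M) - 765 = -765 + M² + 26*M)
V(796) - B(1311, 1294) = (-765 + 796² + 26*796) - 1*1294² = (-765 + 633616 + 20696) - 1*1674436 = 653547 - 1674436 = -1020889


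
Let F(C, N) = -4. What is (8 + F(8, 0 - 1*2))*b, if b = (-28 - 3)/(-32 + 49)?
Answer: -124/17 ≈ -7.2941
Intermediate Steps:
b = -31/17 ≈ -1.8235
(8 + F(8, 0 - 1*2))*b = (8 - 4)*(-31/17) = 4*(-31/17) = -124/17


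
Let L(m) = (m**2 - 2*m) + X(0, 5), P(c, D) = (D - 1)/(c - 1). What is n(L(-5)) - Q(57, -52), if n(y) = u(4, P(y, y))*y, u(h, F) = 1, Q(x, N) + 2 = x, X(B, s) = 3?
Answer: -17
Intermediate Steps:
P(c, D) = (-1 + D)/(-1 + c)
L(m) = 3 + m**2 - 2*m (L(m) = (m**2 - 2*m) + 3 = 3 + m**2 - 2*m)
Q(x, N) = -2 + x
n(y) = y (n(y) = 1*y = y)
n(L(-5)) - Q(57, -52) = (3 + (-5)**2 - 2*(-5)) - (-2 + 57) = (3 + 25 + 10) - 1*55 = 38 - 55 = -17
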